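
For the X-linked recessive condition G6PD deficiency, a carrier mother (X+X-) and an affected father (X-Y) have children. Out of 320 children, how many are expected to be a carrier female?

Cross: X+X- × X-Y
Offspring: 1 X+X-, 1 X+Y, 1 X-X-, 1 X-Y
Probability of a carrier female: 1/4
Expected count = 1/4 × 320 = 80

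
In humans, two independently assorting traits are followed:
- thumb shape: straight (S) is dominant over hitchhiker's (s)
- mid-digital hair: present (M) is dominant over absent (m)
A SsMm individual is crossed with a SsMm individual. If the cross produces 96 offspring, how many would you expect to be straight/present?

Dihybrid cross SsMm × SsMm — consider each gene separately:
thumb shape: Ss × Ss → 1 SS, 2 Ss, 1 ss → 3 S_ : 1 ss (out of 4)
mid-digital hair: Mm × Mm → 1 MM, 2 Mm, 1 mm → 3 M_ : 1 mm (out of 4)
Combine (counts out of 4 × 4 = 16): straight/present (S_M_) = 3×3 = 9; straight/absent (S_mm) = 3×1 = 3; hitchhiker's/present (ssM_) = 1×3 = 3; hitchhiker's/absent (ssmm) = 1×1 = 1
Phenotype counts (out of 16): 9 straight/present, 3 straight/absent, 3 hitchhiker's/present, 1 hitchhiker's/absent
straight/present: 9 out of 16 → fraction 9/16
Expected count = 9/16 × 96 = 54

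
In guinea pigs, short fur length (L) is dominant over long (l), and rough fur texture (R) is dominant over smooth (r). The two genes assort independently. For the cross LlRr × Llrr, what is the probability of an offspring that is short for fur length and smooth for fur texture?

Dihybrid cross LlRr × Llrr — consider each gene separately:
fur length: Ll × Ll → 1 LL, 2 Ll, 1 ll → 3 L_ : 1 ll (out of 4)
fur texture: Rr × rr → 2 Rr, 2 rr → 2 R_ : 2 rr (out of 4)
Looking for: short (L_) and smooth (rr)
P(short) = 3/4, P(smooth) = 2/4
P(both) = 3/4 × 2/4 = 6/16 = 3/8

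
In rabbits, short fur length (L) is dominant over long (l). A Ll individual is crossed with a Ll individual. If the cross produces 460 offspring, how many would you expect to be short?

Punnett square for Ll × Ll:
Offspring genotypes: 1 LL, 2 Ll, 1 ll
short: 3, long: 1
short: 3 out of 4 → fraction 3/4
Expected count = 3/4 × 460 = 345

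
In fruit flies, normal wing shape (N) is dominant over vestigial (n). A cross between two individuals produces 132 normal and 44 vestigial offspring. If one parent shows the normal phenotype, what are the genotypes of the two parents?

Observed offspring: 132 normal, 44 vestigial
The observed ratio simplifies to 3:1. Vestigial (nn) offspring appear, so each parent must contribute one n allele. The parent stated to show normal carries N, so it is Nn. The other parent is then either Nn or nn: Nn × nn would give a 1:1 split, whereas Nn × Nn gives 3:1 — matching the data. So both parents are heterozygous (Nn × Nn).
Parent genotypes: Nn × Nn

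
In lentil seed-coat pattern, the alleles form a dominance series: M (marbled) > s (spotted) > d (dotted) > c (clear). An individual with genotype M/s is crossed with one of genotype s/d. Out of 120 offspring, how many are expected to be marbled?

Cross: M/s × s/d
Allele dominance: M > s > d > c
Offspring genotypes: 1 M/s, 1 M/d, 1 s/s, 1 s/d
Phenotype counts: 2 marbled, 2 spotted
marbled: 2 out of 4 → fraction 1/2
Expected count = 1/2 × 120 = 60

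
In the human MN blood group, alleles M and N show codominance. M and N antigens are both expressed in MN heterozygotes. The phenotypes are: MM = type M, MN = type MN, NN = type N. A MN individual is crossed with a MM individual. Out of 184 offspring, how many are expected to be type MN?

Punnett square for MN × MM:
Offspring genotypes: 2 MM, 2 MN
Phenotype counts: 2 type M, 2 type MN
type MN: 2 out of 4 → fraction 1/2
Expected count = 1/2 × 184 = 92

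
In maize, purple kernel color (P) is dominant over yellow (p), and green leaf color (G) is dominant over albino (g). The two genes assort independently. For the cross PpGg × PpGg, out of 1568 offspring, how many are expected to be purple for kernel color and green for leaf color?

Dihybrid cross PpGg × PpGg — consider each gene separately:
kernel color: Pp × Pp → 1 PP, 2 Pp, 1 pp → 3 P_ : 1 pp (out of 4)
leaf color: Gg × Gg → 1 GG, 2 Gg, 1 gg → 3 G_ : 1 gg (out of 4)
Looking for: purple (P_) and green (G_)
P(purple) = 3/4, P(green) = 3/4
P(both) = 3/4 × 3/4 = 9/16
Expected count = 9/16 × 1568 = 882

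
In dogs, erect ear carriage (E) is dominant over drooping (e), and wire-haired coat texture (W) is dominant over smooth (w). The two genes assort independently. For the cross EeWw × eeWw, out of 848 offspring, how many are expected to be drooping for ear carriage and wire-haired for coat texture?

Dihybrid cross EeWw × eeWw — consider each gene separately:
ear carriage: Ee × ee → 2 Ee, 2 ee → 2 E_ : 2 ee (out of 4)
coat texture: Ww × Ww → 1 WW, 2 Ww, 1 ww → 3 W_ : 1 ww (out of 4)
Looking for: drooping (ee) and wire-haired (W_)
P(drooping) = 2/4, P(wire-haired) = 3/4
P(both) = 2/4 × 3/4 = 6/16 = 3/8
Expected count = 3/8 × 848 = 318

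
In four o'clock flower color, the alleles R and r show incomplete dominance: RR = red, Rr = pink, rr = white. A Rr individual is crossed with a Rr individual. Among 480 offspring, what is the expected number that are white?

Punnett square for Rr × Rr:
Offspring genotypes: 1 RR, 2 Rr, 1 rr
Phenotype counts: 1 red, 2 pink, 1 white
white: 1 out of 4 → fraction 1/4
Expected count = 1/4 × 480 = 120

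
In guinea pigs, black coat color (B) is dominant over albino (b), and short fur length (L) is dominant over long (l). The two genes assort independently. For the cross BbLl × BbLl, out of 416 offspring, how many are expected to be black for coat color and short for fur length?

Dihybrid cross BbLl × BbLl — consider each gene separately:
coat color: Bb × Bb → 1 BB, 2 Bb, 1 bb → 3 B_ : 1 bb (out of 4)
fur length: Ll × Ll → 1 LL, 2 Ll, 1 ll → 3 L_ : 1 ll (out of 4)
Looking for: black (B_) and short (L_)
P(black) = 3/4, P(short) = 3/4
P(both) = 3/4 × 3/4 = 9/16
Expected count = 9/16 × 416 = 234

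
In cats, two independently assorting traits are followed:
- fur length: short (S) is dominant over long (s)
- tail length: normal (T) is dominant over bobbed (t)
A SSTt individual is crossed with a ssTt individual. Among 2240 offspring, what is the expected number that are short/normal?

Dihybrid cross SSTt × ssTt — consider each gene separately:
fur length: SS × ss → 4 Ss → 4 S_ (out of 4)
tail length: Tt × Tt → 1 TT, 2 Tt, 1 tt → 3 T_ : 1 tt (out of 4)
Combine (counts out of 4 × 4 = 16): short/normal (S_T_) = 4×3 = 12; short/bobbed (S_tt) = 4×1 = 4
Phenotype counts (out of 16): 12 short/normal, 4 short/bobbed
short/normal: 12 out of 16 → fraction 3/4
Expected count = 3/4 × 2240 = 1680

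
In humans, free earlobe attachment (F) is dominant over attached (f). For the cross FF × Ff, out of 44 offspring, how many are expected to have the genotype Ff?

Punnett square for FF × Ff:
Offspring genotypes: 2 FF, 2 Ff
Total offspring: 4
Count with target: 2
Probability: 2/4 = 1/2
Expected count = 1/2 × 44 = 22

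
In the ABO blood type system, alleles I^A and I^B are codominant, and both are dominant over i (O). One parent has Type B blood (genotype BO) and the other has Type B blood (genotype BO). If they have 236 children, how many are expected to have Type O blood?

Cross: BO × BO
Possible offspring genotypes: 1 BB, 2 BO, 1 OO
Blood type counts: 3 Type B, 1 Type O
Probability of Type O: 1/4
Expected count = 1/4 × 236 = 59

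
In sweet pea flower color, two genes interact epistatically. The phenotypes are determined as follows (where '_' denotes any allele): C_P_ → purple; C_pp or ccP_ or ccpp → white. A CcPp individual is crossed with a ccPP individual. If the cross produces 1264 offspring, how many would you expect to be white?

Cross: CcPp × ccPP — consider each gene separately:
C gene: Cc × cc → 2 Cc, 2 cc → 2 C_ : 2 cc (out of 4)
P gene: Pp × PP → 2 PP, 2 Pp → 4 P_ (out of 4)
Genotype classes (out of 4 × 4 = 16): C_P_ = 2×4 = 8; ccP_ = 2×4 = 8
Apply the phenotype rules: C_P_ (8) → purple; ccP_ (8) → white
Phenotype counts (out of 16): 8 purple, 8 white
white: 8 out of 16 → fraction 1/2
Expected count = 1/2 × 1264 = 632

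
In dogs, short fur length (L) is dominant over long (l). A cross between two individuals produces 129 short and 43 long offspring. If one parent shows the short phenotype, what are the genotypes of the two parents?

Observed offspring: 129 short, 43 long
The observed ratio simplifies to 3:1. Long (ll) offspring appear, so each parent must contribute one l allele. The parent stated to show short carries L, so it is Ll. The other parent is then either Ll or ll: Ll × ll would give a 1:1 split, whereas Ll × Ll gives 3:1 — matching the data. So both parents are heterozygous (Ll × Ll).
Parent genotypes: Ll × Ll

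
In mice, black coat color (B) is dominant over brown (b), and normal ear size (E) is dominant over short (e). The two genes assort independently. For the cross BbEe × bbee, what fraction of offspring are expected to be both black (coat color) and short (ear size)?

Dihybrid cross BbEe × bbee — consider each gene separately:
coat color: Bb × bb → 2 Bb, 2 bb → 2 B_ : 2 bb (out of 4)
ear size: Ee × ee → 2 Ee, 2 ee → 2 E_ : 2 ee (out of 4)
Looking for: black (B_) and short (ee)
P(black) = 2/4, P(short) = 2/4
P(both) = 2/4 × 2/4 = 4/16 = 1/4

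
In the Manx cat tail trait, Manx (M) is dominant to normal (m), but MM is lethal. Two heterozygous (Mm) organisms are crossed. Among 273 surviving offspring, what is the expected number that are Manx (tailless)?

Cross: Mm × Mm
Punnett square offspring (before lethality): 1 MM, 2 Mm, 1 mm
The MM genotype is lethal (embryos die); surviving offspring: 2 Mm, 1 mm
Manx (tailless): 2 out of 3 → fraction 2/3
Expected count = 2/3 × 273 = 182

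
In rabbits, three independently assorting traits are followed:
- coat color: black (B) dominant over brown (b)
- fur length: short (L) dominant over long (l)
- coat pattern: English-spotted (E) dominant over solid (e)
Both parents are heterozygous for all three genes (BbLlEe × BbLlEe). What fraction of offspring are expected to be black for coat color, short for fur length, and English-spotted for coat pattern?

Trihybrid cross: BbLlEe × BbLlEe
Each trait segregates independently with a 3:1 phenotypic ratio, so each gene contributes 3/4 (dominant) or 1/4 (recessive).
Target: black (coat color), short (fur length), English-spotted (coat pattern)
Probability = product of independent per-trait probabilities
= 3/4 × 3/4 × 3/4 = 27/64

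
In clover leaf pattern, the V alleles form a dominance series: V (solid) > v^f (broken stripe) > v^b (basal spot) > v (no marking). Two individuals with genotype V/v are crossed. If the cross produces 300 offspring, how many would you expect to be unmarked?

Cross: V/v × V/v
Allele dominance: V > v^f > v^b > v
Offspring genotypes: 1 V/V, 2 V/v, 1 v/v
Phenotype counts: 3 solid, 1 unmarked
unmarked: 1 out of 4 → fraction 1/4
Expected count = 1/4 × 300 = 75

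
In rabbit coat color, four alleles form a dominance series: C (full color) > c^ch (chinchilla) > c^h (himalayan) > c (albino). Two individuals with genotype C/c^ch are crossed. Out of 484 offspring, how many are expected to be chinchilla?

Cross: C/c^ch × C/c^ch
Allele dominance: C > c^ch > c^h > c
Offspring genotypes: 1 C/C, 2 C/c^ch, 1 c^ch/c^ch
Phenotype counts: 3 full color, 1 chinchilla
chinchilla: 1 out of 4 → fraction 1/4
Expected count = 1/4 × 484 = 121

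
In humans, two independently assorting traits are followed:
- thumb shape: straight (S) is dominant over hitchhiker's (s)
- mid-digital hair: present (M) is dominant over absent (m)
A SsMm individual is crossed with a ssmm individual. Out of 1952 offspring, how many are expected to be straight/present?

Dihybrid cross SsMm × ssmm — consider each gene separately:
thumb shape: Ss × ss → 2 Ss, 2 ss → 2 S_ : 2 ss (out of 4)
mid-digital hair: Mm × mm → 2 Mm, 2 mm → 2 M_ : 2 mm (out of 4)
Combine (counts out of 4 × 4 = 16): straight/present (S_M_) = 2×2 = 4; straight/absent (S_mm) = 2×2 = 4; hitchhiker's/present (ssM_) = 2×2 = 4; hitchhiker's/absent (ssmm) = 2×2 = 4
Phenotype counts (out of 16): 4 straight/present, 4 straight/absent, 4 hitchhiker's/present, 4 hitchhiker's/absent
straight/present: 4 out of 16 → fraction 1/4
Expected count = 1/4 × 1952 = 488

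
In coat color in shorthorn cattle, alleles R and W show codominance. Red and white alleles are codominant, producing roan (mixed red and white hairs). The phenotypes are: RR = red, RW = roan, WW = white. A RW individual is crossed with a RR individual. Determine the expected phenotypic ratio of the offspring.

Punnett square for RW × RR:
Offspring genotypes: 2 RR, 2 RW
Phenotype counts: 2 red, 2 roan
Ratio: 1 red : 1 roan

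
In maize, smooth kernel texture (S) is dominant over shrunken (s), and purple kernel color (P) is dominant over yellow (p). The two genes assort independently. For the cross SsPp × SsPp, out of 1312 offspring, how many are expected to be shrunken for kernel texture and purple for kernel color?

Dihybrid cross SsPp × SsPp — consider each gene separately:
kernel texture: Ss × Ss → 1 SS, 2 Ss, 1 ss → 3 S_ : 1 ss (out of 4)
kernel color: Pp × Pp → 1 PP, 2 Pp, 1 pp → 3 P_ : 1 pp (out of 4)
Looking for: shrunken (ss) and purple (P_)
P(shrunken) = 1/4, P(purple) = 3/4
P(both) = 1/4 × 3/4 = 3/16
Expected count = 3/16 × 1312 = 246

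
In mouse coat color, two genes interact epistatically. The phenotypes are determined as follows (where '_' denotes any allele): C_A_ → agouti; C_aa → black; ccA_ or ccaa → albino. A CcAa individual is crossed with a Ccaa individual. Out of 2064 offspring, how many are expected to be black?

Cross: CcAa × Ccaa — consider each gene separately:
C gene: Cc × Cc → 1 CC, 2 Cc, 1 cc → 3 C_ : 1 cc (out of 4)
A gene: Aa × aa → 2 Aa, 2 aa → 2 A_ : 2 aa (out of 4)
Genotype classes (out of 4 × 4 = 16): C_A_ = 3×2 = 6; C_aa = 3×2 = 6; ccA_ = 1×2 = 2; ccaa = 1×2 = 2
Apply the phenotype rules: C_A_ (6) → agouti; C_aa (6) → black; ccA_ (2) + ccaa (2) → albino
Phenotype counts (out of 16): 6 agouti, 6 black, 4 albino
black: 6 out of 16 → fraction 3/8
Expected count = 3/8 × 2064 = 774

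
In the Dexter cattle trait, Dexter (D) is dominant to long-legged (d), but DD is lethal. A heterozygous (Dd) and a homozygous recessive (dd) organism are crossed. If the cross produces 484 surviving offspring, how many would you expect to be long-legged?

Cross: Dd × dd
Punnett square offspring (before lethality): 2 Dd, 2 dd
No DD offspring are produced in this cross.
long-legged: 2 out of 4 → fraction 1/2
Expected count = 1/2 × 484 = 242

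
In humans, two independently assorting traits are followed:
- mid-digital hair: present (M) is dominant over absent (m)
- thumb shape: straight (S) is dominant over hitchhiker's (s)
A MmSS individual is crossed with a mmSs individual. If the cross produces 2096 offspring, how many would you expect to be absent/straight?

Dihybrid cross MmSS × mmSs — consider each gene separately:
mid-digital hair: Mm × mm → 2 Mm, 2 mm → 2 M_ : 2 mm (out of 4)
thumb shape: SS × Ss → 2 SS, 2 Ss → 4 S_ (out of 4)
Combine (counts out of 4 × 4 = 16): present/straight (M_S_) = 2×4 = 8; absent/straight (mmS_) = 2×4 = 8
Phenotype counts (out of 16): 8 present/straight, 8 absent/straight
absent/straight: 8 out of 16 → fraction 1/2
Expected count = 1/2 × 2096 = 1048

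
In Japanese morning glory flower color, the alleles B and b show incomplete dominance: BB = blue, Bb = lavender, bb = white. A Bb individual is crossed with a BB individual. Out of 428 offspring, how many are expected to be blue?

Punnett square for Bb × BB:
Offspring genotypes: 2 BB, 2 Bb
Phenotype counts: 2 blue, 2 lavender
blue: 2 out of 4 → fraction 1/2
Expected count = 1/2 × 428 = 214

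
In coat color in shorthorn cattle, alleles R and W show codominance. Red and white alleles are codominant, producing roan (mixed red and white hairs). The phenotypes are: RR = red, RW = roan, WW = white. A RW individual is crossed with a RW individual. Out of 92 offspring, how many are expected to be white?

Punnett square for RW × RW:
Offspring genotypes: 1 RR, 2 RW, 1 WW
Phenotype counts: 1 red, 2 roan, 1 white
white: 1 out of 4 → fraction 1/4
Expected count = 1/4 × 92 = 23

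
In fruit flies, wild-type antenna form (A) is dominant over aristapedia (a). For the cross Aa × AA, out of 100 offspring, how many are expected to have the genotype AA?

Punnett square for Aa × AA:
Offspring genotypes: 2 AA, 2 Aa
Total offspring: 4
Count with target: 2
Probability: 2/4 = 1/2
Expected count = 1/2 × 100 = 50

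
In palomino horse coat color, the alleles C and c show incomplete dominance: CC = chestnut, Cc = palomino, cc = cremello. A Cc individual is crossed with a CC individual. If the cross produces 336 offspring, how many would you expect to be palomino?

Punnett square for Cc × CC:
Offspring genotypes: 2 CC, 2 Cc
Phenotype counts: 2 chestnut, 2 palomino
palomino: 2 out of 4 → fraction 1/2
Expected count = 1/2 × 336 = 168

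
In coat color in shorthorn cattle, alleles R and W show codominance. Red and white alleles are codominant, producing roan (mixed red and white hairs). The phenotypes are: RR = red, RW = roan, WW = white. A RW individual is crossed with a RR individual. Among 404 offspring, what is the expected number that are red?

Punnett square for RW × RR:
Offspring genotypes: 2 RR, 2 RW
Phenotype counts: 2 red, 2 roan
red: 2 out of 4 → fraction 1/2
Expected count = 1/2 × 404 = 202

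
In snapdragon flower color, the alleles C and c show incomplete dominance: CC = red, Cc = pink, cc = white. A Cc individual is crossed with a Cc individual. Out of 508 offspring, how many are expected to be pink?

Punnett square for Cc × Cc:
Offspring genotypes: 1 CC, 2 Cc, 1 cc
Phenotype counts: 1 red, 2 pink, 1 white
pink: 2 out of 4 → fraction 1/2
Expected count = 1/2 × 508 = 254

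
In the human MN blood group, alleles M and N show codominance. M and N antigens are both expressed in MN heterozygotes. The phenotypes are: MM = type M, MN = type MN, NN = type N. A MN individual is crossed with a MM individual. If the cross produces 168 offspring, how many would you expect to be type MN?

Punnett square for MN × MM:
Offspring genotypes: 2 MM, 2 MN
Phenotype counts: 2 type M, 2 type MN
type MN: 2 out of 4 → fraction 1/2
Expected count = 1/2 × 168 = 84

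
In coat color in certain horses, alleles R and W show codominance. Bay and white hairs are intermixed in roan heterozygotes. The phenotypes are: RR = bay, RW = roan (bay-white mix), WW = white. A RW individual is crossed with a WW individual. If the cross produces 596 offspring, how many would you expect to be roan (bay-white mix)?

Punnett square for RW × WW:
Offspring genotypes: 2 RW, 2 WW
Phenotype counts: 2 roan (bay-white mix), 2 white
roan (bay-white mix): 2 out of 4 → fraction 1/2
Expected count = 1/2 × 596 = 298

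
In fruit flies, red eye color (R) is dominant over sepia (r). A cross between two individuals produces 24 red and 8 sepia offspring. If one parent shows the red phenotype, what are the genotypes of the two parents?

Observed offspring: 24 red, 8 sepia
The observed ratio simplifies to 3:1. Sepia (rr) offspring appear, so each parent must contribute one r allele. The parent stated to show red carries R, so it is Rr. The other parent is then either Rr or rr: Rr × rr would give a 1:1 split, whereas Rr × Rr gives 3:1 — matching the data. So both parents are heterozygous (Rr × Rr).
Parent genotypes: Rr × Rr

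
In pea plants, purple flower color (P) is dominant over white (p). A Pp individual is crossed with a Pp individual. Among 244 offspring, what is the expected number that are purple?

Punnett square for Pp × Pp:
Offspring genotypes: 1 PP, 2 Pp, 1 pp
purple: 3, white: 1
purple: 3 out of 4 → fraction 3/4
Expected count = 3/4 × 244 = 183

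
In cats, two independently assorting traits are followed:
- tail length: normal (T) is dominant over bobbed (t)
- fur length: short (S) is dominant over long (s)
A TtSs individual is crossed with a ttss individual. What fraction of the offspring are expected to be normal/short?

Dihybrid cross TtSs × ttss — consider each gene separately:
tail length: Tt × tt → 2 Tt, 2 tt → 2 T_ : 2 tt (out of 4)
fur length: Ss × ss → 2 Ss, 2 ss → 2 S_ : 2 ss (out of 4)
Combine (counts out of 4 × 4 = 16): normal/short (T_S_) = 2×2 = 4; normal/long (T_ss) = 2×2 = 4; bobbed/short (ttS_) = 2×2 = 4; bobbed/long (ttss) = 2×2 = 4
Phenotype counts (out of 16): 4 normal/short, 4 normal/long, 4 bobbed/short, 4 bobbed/long
normal/short: 4 out of 16
Probability: 4/16 = 1/4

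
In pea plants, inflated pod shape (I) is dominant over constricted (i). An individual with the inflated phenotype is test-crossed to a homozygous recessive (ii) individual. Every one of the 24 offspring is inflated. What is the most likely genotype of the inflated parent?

Test cross: ? × ii
All offspring are inflated.
If the unknown parent were heterozygous (Ii), about half of 24 offspring would be constricted; none are. The unknown parent is most likely homozygous dominant (II).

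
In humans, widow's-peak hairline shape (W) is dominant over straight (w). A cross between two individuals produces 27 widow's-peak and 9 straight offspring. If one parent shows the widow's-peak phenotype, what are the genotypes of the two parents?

Observed offspring: 27 widow's-peak, 9 straight
The observed ratio simplifies to 3:1. Straight (ww) offspring appear, so each parent must contribute one w allele. The parent stated to show widow's-peak carries W, so it is Ww. The other parent is then either Ww or ww: Ww × ww would give a 1:1 split, whereas Ww × Ww gives 3:1 — matching the data. So both parents are heterozygous (Ww × Ww).
Parent genotypes: Ww × Ww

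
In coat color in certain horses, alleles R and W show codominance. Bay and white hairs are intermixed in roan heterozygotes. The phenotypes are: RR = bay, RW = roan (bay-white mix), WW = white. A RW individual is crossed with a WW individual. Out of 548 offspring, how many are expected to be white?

Punnett square for RW × WW:
Offspring genotypes: 2 RW, 2 WW
Phenotype counts: 2 roan (bay-white mix), 2 white
white: 2 out of 4 → fraction 1/2
Expected count = 1/2 × 548 = 274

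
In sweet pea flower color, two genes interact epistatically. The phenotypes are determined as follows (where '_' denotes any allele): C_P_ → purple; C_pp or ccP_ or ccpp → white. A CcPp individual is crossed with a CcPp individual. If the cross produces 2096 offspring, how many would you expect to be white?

Cross: CcPp × CcPp — consider each gene separately:
C gene: Cc × Cc → 1 CC, 2 Cc, 1 cc → 3 C_ : 1 cc (out of 4)
P gene: Pp × Pp → 1 PP, 2 Pp, 1 pp → 3 P_ : 1 pp (out of 4)
Genotype classes (out of 4 × 4 = 16): C_P_ = 3×3 = 9; C_pp = 3×1 = 3; ccP_ = 1×3 = 3; ccpp = 1×1 = 1
Apply the phenotype rules: C_P_ (9) → purple; C_pp (3) + ccP_ (3) + ccpp (1) → white
Phenotype counts (out of 16): 9 purple, 7 white
white: 7 out of 16 → fraction 7/16
Expected count = 7/16 × 2096 = 917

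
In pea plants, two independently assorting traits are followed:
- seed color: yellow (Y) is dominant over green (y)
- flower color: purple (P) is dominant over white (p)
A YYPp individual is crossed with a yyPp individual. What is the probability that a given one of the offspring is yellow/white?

Dihybrid cross YYPp × yyPp — consider each gene separately:
seed color: YY × yy → 4 Yy → 4 Y_ (out of 4)
flower color: Pp × Pp → 1 PP, 2 Pp, 1 pp → 3 P_ : 1 pp (out of 4)
Combine (counts out of 4 × 4 = 16): yellow/purple (Y_P_) = 4×3 = 12; yellow/white (Y_pp) = 4×1 = 4
Phenotype counts (out of 16): 12 yellow/purple, 4 yellow/white
yellow/white: 4 out of 16
Probability: 4/16 = 1/4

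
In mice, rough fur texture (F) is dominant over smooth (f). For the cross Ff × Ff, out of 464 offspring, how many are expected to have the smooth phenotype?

Punnett square for Ff × Ff:
Offspring genotypes: 1 FF, 2 Ff, 1 ff
Total offspring: 4
Count with target: 1
Probability: 1/4
Expected count = 1/4 × 464 = 116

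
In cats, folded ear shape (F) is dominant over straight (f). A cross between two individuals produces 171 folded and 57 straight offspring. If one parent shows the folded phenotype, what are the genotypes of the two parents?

Observed offspring: 171 folded, 57 straight
The observed ratio simplifies to 3:1. Straight (ff) offspring appear, so each parent must contribute one f allele. The parent stated to show folded carries F, so it is Ff. The other parent is then either Ff or ff: Ff × ff would give a 1:1 split, whereas Ff × Ff gives 3:1 — matching the data. So both parents are heterozygous (Ff × Ff).
Parent genotypes: Ff × Ff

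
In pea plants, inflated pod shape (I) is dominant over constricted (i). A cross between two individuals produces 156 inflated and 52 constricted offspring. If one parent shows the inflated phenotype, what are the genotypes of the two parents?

Observed offspring: 156 inflated, 52 constricted
The observed ratio simplifies to 3:1. Constricted (ii) offspring appear, so each parent must contribute one i allele. The parent stated to show inflated carries I, so it is Ii. The other parent is then either Ii or ii: Ii × ii would give a 1:1 split, whereas Ii × Ii gives 3:1 — matching the data. So both parents are heterozygous (Ii × Ii).
Parent genotypes: Ii × Ii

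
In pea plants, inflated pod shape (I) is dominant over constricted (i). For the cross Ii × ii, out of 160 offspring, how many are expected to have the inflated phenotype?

Punnett square for Ii × ii:
Offspring genotypes: 2 Ii, 2 ii
Total offspring: 4
Count with target: 2
Probability: 2/4 = 1/2
Expected count = 1/2 × 160 = 80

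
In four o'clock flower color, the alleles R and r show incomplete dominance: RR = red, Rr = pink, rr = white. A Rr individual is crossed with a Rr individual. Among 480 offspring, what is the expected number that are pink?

Punnett square for Rr × Rr:
Offspring genotypes: 1 RR, 2 Rr, 1 rr
Phenotype counts: 1 red, 2 pink, 1 white
pink: 2 out of 4 → fraction 1/2
Expected count = 1/2 × 480 = 240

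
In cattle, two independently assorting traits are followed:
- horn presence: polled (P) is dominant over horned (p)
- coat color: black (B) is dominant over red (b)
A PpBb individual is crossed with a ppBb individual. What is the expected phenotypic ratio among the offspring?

Dihybrid cross PpBb × ppBb — consider each gene separately:
horn presence: Pp × pp → 2 Pp, 2 pp → 2 P_ : 2 pp (out of 4)
coat color: Bb × Bb → 1 BB, 2 Bb, 1 bb → 3 B_ : 1 bb (out of 4)
Combine (counts out of 4 × 4 = 16): polled/black (P_B_) = 2×3 = 6; polled/red (P_bb) = 2×1 = 2; horned/black (ppB_) = 2×3 = 6; horned/red (ppbb) = 2×1 = 2
Phenotype counts (out of 16): 6 polled/black, 2 polled/red, 6 horned/black, 2 horned/red
Ratio: 3 polled/black : 1 polled/red : 3 horned/black : 1 horned/red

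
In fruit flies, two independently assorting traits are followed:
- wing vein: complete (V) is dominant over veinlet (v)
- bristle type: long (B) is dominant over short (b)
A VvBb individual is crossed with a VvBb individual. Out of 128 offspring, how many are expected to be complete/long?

Dihybrid cross VvBb × VvBb — consider each gene separately:
wing vein: Vv × Vv → 1 VV, 2 Vv, 1 vv → 3 V_ : 1 vv (out of 4)
bristle type: Bb × Bb → 1 BB, 2 Bb, 1 bb → 3 B_ : 1 bb (out of 4)
Combine (counts out of 4 × 4 = 16): complete/long (V_B_) = 3×3 = 9; complete/short (V_bb) = 3×1 = 3; veinlet/long (vvB_) = 1×3 = 3; veinlet/short (vvbb) = 1×1 = 1
Phenotype counts (out of 16): 9 complete/long, 3 complete/short, 3 veinlet/long, 1 veinlet/short
complete/long: 9 out of 16 → fraction 9/16
Expected count = 9/16 × 128 = 72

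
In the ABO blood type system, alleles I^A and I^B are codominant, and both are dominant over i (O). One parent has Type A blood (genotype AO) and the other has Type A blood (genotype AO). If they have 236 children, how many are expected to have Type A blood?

Cross: AO × AO
Possible offspring genotypes: 1 AA, 2 AO, 1 OO
Blood type counts: 3 Type A, 1 Type O
Probability of Type A: 3/4
Expected count = 3/4 × 236 = 177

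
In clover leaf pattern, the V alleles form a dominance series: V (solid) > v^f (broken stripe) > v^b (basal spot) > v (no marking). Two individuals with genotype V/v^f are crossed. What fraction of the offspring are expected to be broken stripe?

Cross: V/v^f × V/v^f
Allele dominance: V > v^f > v^b > v
Offspring genotypes: 1 V/V, 2 V/v^f, 1 v^f/v^f
Phenotype counts: 3 solid, 1 broken stripe
broken stripe: 1 out of 4
Probability: 1/4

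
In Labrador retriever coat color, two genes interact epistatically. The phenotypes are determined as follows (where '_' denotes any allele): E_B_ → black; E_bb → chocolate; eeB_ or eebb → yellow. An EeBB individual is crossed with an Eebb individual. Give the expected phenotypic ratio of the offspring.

Cross: EeBB × Eebb — consider each gene separately:
E gene: Ee × Ee → 1 EE, 2 Ee, 1 ee → 3 E_ : 1 ee (out of 4)
B gene: BB × bb → 4 Bb → 4 B_ (out of 4)
Genotype classes (out of 4 × 4 = 16): E_B_ = 3×4 = 12; eeB_ = 1×4 = 4
Apply the phenotype rules: E_B_ (12) → black; eeB_ (4) → yellow
Phenotype counts (out of 16): 12 black, 4 yellow
Ratio: 3 black : 1 yellow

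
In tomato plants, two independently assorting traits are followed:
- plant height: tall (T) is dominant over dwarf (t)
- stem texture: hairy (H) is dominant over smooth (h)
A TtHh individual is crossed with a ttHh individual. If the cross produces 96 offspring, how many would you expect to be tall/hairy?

Dihybrid cross TtHh × ttHh — consider each gene separately:
plant height: Tt × tt → 2 Tt, 2 tt → 2 T_ : 2 tt (out of 4)
stem texture: Hh × Hh → 1 HH, 2 Hh, 1 hh → 3 H_ : 1 hh (out of 4)
Combine (counts out of 4 × 4 = 16): tall/hairy (T_H_) = 2×3 = 6; tall/smooth (T_hh) = 2×1 = 2; dwarf/hairy (ttH_) = 2×3 = 6; dwarf/smooth (tthh) = 2×1 = 2
Phenotype counts (out of 16): 6 tall/hairy, 2 tall/smooth, 6 dwarf/hairy, 2 dwarf/smooth
tall/hairy: 6 out of 16 → fraction 3/8
Expected count = 3/8 × 96 = 36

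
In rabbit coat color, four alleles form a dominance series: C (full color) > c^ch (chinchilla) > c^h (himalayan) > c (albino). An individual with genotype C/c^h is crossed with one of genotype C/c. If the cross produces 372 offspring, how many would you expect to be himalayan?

Cross: C/c^h × C/c
Allele dominance: C > c^ch > c^h > c
Offspring genotypes: 1 C/C, 1 C/c, 1 C/c^h, 1 c^h/c
Phenotype counts: 3 full color, 1 himalayan
himalayan: 1 out of 4 → fraction 1/4
Expected count = 1/4 × 372 = 93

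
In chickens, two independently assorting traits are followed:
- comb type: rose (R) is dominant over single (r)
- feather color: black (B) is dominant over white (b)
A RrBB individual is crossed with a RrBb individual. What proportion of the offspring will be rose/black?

Dihybrid cross RrBB × RrBb — consider each gene separately:
comb type: Rr × Rr → 1 RR, 2 Rr, 1 rr → 3 R_ : 1 rr (out of 4)
feather color: BB × Bb → 2 BB, 2 Bb → 4 B_ (out of 4)
Combine (counts out of 4 × 4 = 16): rose/black (R_B_) = 3×4 = 12; single/black (rrB_) = 1×4 = 4
Phenotype counts (out of 16): 12 rose/black, 4 single/black
rose/black: 12 out of 16
Probability: 12/16 = 3/4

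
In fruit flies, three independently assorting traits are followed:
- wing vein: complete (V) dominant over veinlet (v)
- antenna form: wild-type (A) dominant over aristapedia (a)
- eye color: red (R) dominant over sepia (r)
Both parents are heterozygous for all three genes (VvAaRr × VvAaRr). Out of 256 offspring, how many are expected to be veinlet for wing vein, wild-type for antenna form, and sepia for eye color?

Trihybrid cross: VvAaRr × VvAaRr
Each trait segregates independently with a 3:1 phenotypic ratio, so each gene contributes 3/4 (dominant) or 1/4 (recessive).
Target: veinlet (wing vein), wild-type (antenna form), sepia (eye color)
Probability = product of independent per-trait probabilities
= 1/4 × 3/4 × 1/4 = 3/64
Expected count = 3/64 × 256 = 12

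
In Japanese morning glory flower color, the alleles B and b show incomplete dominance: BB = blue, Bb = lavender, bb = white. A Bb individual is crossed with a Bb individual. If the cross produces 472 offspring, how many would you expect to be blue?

Punnett square for Bb × Bb:
Offspring genotypes: 1 BB, 2 Bb, 1 bb
Phenotype counts: 1 blue, 2 lavender, 1 white
blue: 1 out of 4 → fraction 1/4
Expected count = 1/4 × 472 = 118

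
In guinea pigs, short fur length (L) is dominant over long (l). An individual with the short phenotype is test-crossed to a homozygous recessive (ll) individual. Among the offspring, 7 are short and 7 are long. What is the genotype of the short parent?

Test cross: ? × ll
Offspring: 7 short, 7 long — approximately 1:1.
A 1:1 ratio in a test cross indicates the unknown parent is heterozygous (Ll).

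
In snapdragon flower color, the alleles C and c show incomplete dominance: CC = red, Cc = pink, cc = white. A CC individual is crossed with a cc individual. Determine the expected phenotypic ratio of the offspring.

Punnett square for CC × cc:
Offspring genotypes: 4 Cc
Phenotype counts: 4 pink
Ratio: all pink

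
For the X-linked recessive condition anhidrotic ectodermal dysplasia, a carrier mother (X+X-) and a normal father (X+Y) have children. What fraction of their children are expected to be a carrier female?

Cross: X+X- × X+Y
Offspring: 1 X+X+, 1 X+Y, 1 X+X-, 1 X-Y
Probability of a carrier female: 1/4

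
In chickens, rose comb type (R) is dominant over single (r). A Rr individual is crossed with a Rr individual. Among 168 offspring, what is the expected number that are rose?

Punnett square for Rr × Rr:
Offspring genotypes: 1 RR, 2 Rr, 1 rr
rose: 3, single: 1
rose: 3 out of 4 → fraction 3/4
Expected count = 3/4 × 168 = 126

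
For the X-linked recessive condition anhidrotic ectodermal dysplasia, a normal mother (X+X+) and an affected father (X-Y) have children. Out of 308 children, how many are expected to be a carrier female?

Cross: X+X+ × X-Y
Offspring: 2 X+X-, 2 X+Y
Probability of a carrier female: 2/4 = 1/2
Expected count = 1/2 × 308 = 154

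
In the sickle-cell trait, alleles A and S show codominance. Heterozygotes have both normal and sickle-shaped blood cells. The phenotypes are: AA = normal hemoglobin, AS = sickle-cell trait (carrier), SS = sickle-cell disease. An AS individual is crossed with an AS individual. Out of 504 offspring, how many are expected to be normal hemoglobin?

Punnett square for AS × AS:
Offspring genotypes: 1 AA, 2 AS, 1 SS
Phenotype counts: 1 normal hemoglobin, 2 sickle-cell trait (carrier), 1 sickle-cell disease
normal hemoglobin: 1 out of 4 → fraction 1/4
Expected count = 1/4 × 504 = 126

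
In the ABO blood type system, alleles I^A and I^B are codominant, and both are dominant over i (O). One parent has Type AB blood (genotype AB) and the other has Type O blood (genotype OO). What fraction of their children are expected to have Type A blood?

Cross: AB × OO
Possible offspring genotypes: 2 AO, 2 BO
Blood type counts: 2 Type A, 2 Type B
Probability of Type A: 2/4 = 1/2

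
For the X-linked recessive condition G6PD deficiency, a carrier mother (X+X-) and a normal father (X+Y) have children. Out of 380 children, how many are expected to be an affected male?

Cross: X+X- × X+Y
Offspring: 1 X+X+, 1 X+Y, 1 X+X-, 1 X-Y
Probability of an affected male: 1/4
Expected count = 1/4 × 380 = 95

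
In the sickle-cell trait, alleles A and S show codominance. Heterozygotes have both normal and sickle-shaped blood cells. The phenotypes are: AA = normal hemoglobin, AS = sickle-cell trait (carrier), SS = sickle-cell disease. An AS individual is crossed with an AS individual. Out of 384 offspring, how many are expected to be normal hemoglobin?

Punnett square for AS × AS:
Offspring genotypes: 1 AA, 2 AS, 1 SS
Phenotype counts: 1 normal hemoglobin, 2 sickle-cell trait (carrier), 1 sickle-cell disease
normal hemoglobin: 1 out of 4 → fraction 1/4
Expected count = 1/4 × 384 = 96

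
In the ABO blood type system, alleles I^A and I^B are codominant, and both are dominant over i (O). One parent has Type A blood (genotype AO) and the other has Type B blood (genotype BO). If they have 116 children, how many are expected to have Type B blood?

Cross: AO × BO
Possible offspring genotypes: 1 AB, 1 AO, 1 BO, 1 OO
Blood type counts: 1 Type AB, 1 Type A, 1 Type B, 1 Type O
Probability of Type B: 1/4
Expected count = 1/4 × 116 = 29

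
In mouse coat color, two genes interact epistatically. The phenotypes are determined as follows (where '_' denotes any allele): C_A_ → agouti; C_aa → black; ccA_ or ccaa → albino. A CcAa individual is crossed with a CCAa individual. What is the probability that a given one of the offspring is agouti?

Cross: CcAa × CCAa — consider each gene separately:
C gene: Cc × CC → 2 CC, 2 Cc → 4 C_ (out of 4)
A gene: Aa × Aa → 1 AA, 2 Aa, 1 aa → 3 A_ : 1 aa (out of 4)
Genotype classes (out of 4 × 4 = 16): C_A_ = 4×3 = 12; C_aa = 4×1 = 4
Apply the phenotype rules: C_A_ (12) → agouti; C_aa (4) → black
Phenotype counts (out of 16): 12 agouti, 4 black
agouti: 12 out of 16
Probability: 12/16 = 3/4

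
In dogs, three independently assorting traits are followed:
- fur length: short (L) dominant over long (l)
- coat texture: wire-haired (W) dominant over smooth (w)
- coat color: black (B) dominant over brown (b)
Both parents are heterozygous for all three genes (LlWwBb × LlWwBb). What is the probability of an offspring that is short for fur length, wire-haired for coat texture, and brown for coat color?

Trihybrid cross: LlWwBb × LlWwBb
Each trait segregates independently with a 3:1 phenotypic ratio, so each gene contributes 3/4 (dominant) or 1/4 (recessive).
Target: short (fur length), wire-haired (coat texture), brown (coat color)
Probability = product of independent per-trait probabilities
= 3/4 × 3/4 × 1/4 = 9/64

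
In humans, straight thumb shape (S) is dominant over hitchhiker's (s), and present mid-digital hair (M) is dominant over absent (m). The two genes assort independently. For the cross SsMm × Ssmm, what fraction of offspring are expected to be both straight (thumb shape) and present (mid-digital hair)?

Dihybrid cross SsMm × Ssmm — consider each gene separately:
thumb shape: Ss × Ss → 1 SS, 2 Ss, 1 ss → 3 S_ : 1 ss (out of 4)
mid-digital hair: Mm × mm → 2 Mm, 2 mm → 2 M_ : 2 mm (out of 4)
Looking for: straight (S_) and present (M_)
P(straight) = 3/4, P(present) = 2/4
P(both) = 3/4 × 2/4 = 6/16 = 3/8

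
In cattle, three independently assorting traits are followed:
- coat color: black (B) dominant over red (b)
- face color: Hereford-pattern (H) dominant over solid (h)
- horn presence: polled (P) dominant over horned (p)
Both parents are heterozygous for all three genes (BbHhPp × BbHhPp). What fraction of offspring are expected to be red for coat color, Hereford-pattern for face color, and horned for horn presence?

Trihybrid cross: BbHhPp × BbHhPp
Each trait segregates independently with a 3:1 phenotypic ratio, so each gene contributes 3/4 (dominant) or 1/4 (recessive).
Target: red (coat color), Hereford-pattern (face color), horned (horn presence)
Probability = product of independent per-trait probabilities
= 1/4 × 3/4 × 1/4 = 3/64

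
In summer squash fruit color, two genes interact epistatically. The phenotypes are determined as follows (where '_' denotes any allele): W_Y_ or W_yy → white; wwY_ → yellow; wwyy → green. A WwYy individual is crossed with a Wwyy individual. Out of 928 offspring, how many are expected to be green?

Cross: WwYy × Wwyy — consider each gene separately:
W gene: Ww × Ww → 1 WW, 2 Ww, 1 ww → 3 W_ : 1 ww (out of 4)
Y gene: Yy × yy → 2 Yy, 2 yy → 2 Y_ : 2 yy (out of 4)
Genotype classes (out of 4 × 4 = 16): W_Y_ = 3×2 = 6; W_yy = 3×2 = 6; wwY_ = 1×2 = 2; wwyy = 1×2 = 2
Apply the phenotype rules: W_Y_ (6) + W_yy (6) → white; wwY_ (2) → yellow; wwyy (2) → green
Phenotype counts (out of 16): 12 white, 2 yellow, 2 green
green: 2 out of 16 → fraction 1/8
Expected count = 1/8 × 928 = 116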